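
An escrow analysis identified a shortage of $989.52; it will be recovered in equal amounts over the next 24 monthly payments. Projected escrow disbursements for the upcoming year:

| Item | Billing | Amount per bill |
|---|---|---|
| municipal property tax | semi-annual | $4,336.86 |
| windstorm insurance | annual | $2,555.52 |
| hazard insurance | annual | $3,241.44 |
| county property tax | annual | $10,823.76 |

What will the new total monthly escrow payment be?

$2,149.10

Municipal property tax: $4,336.86 × 2 = $8,673.72 per year
Windstorm insurance: $2,555.52 per year
Hazard insurance: $3,241.44 per year
County property tax: $10,823.76 per year
Combined annual = $25,294.44
Per month = $25,294.44 / 12 = $2,107.87
Monthly shortage recovery: $989.52 / 24 = $41.23
New monthly escrow = $2,107.87 + $41.23 = $2,149.10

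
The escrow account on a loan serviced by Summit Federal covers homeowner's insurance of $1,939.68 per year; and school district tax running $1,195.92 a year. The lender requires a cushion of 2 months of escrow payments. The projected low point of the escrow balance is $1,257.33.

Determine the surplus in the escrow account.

$734.73

Homeowner's insurance: $1,939.68 annually
School district tax: $1,195.92 annually
Yearly total = $1,939.68 + $1,195.92 = $3,135.60
Per month = $3,135.60 ÷ 12 = $261.30
Cushion = 2 × $261.30 = $522.60
Excess over cushion: $1,257.33 − $522.60 = $734.73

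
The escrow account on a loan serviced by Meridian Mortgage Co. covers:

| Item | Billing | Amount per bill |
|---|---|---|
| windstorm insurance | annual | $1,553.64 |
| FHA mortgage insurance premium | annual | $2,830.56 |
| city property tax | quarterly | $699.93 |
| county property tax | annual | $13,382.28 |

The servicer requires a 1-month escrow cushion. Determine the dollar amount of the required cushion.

Windstorm insurance: $1,553.64/yr
FHA mortgage insurance premium: $2,830.56/yr
City property tax: $699.93 × 4 = $2,799.72/yr
County property tax: $13,382.28/yr
Total per year = $1,553.64 + $2,830.56 + $2,799.72 + $13,382.28 = $20,566.20
Base monthly escrow = $20,566.20 / 12 = $1,713.85
Reserve = 1 × $1,713.85 = $1,713.85

$1,713.85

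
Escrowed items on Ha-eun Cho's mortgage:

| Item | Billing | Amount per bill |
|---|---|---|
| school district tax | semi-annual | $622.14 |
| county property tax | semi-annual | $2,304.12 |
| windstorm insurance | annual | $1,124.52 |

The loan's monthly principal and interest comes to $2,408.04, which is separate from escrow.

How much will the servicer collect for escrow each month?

School district tax: $622.14 × 2 = $1,244.28/yr
County property tax: $2,304.12 × 2 = $4,608.24/yr
Windstorm insurance: $1,124.52/yr
Total per year = $6,977.04
Monthly escrow = $6,977.04 / 12 = $581.42

$581.42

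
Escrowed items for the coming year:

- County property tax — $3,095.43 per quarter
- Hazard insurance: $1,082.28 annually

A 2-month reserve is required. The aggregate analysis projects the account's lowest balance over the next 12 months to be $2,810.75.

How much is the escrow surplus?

$566.75

County property tax — $3,095.43 × 4 = $12,381.72 per year
Hazard insurance — $1,082.28 per year
Yearly total = $12,381.72 + $1,082.28 = $13,464.00
Monthly = $13,464.00 ÷ 12 = $1,122.00
Required reserve = 2 × $1,122.00 = $2,244.00
Surplus = $2,810.75 − $2,244.00 = $566.75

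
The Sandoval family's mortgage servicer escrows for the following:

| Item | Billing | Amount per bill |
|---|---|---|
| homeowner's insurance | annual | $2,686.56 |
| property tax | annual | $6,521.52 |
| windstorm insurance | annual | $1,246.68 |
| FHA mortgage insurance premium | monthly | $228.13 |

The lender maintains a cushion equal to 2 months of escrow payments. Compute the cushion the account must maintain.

Homeowner's insurance — $2,686.56 annually
Property tax — $6,521.52 annually
Windstorm insurance — $1,246.68 annually
FHA mortgage insurance premium — $228.13 × 12 = $2,737.56 annually
Combined annual = $13,192.32
Per month = $13,192.32 / 12 = $1,099.36
Required cushion = 2 × $1,099.36 = $2,198.72

$2,198.72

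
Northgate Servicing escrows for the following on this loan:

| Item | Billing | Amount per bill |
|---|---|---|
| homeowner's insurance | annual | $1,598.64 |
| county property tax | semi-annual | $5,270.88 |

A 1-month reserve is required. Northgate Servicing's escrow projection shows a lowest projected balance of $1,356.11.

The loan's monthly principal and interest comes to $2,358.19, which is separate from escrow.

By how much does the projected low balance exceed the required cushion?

Homeowner's insurance — $1,598.64/yr
County property tax — $5,270.88 × 2 = $10,541.76/yr
Yearly total = $1,598.64 + $10,541.76 = $12,140.40
Base monthly escrow = $12,140.40 ÷ 12 = $1,011.70
Required cushion = 1 × $1,011.70 = $1,011.70
Excess over cushion: $1,356.11 − $1,011.70 = $344.41

$344.41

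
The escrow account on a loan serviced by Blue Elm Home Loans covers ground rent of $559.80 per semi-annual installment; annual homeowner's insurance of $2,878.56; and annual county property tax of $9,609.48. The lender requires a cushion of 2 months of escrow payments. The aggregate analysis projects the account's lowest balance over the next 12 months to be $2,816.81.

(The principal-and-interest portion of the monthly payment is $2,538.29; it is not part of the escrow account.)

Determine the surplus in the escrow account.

$548.87

Ground rent — $559.80 × 2 = $1,119.60 annually
Homeowner's insurance — $2,878.56 annually
County property tax — $9,609.48 annually
Combined annual = $1,119.60 + $2,878.56 + $9,609.48 = $13,607.64
Base monthly escrow = $13,607.64 ÷ 12 = $1,133.97
Required reserve = 2 × $1,133.97 = $2,267.94
Excess over cushion: $2,816.81 − $2,267.94 = $548.87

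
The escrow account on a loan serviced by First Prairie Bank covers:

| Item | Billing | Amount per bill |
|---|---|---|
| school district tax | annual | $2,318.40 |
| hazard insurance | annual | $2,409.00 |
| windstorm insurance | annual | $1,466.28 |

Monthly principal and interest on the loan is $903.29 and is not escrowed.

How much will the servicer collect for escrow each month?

School district tax — $2,318.40
Hazard insurance — $2,409.00
Windstorm insurance — $1,466.28
Total annual escrow = $2,318.40 + $2,409.00 + $1,466.28 = $6,193.68
Monthly escrow = $6,193.68 / 12 = $516.14

$516.14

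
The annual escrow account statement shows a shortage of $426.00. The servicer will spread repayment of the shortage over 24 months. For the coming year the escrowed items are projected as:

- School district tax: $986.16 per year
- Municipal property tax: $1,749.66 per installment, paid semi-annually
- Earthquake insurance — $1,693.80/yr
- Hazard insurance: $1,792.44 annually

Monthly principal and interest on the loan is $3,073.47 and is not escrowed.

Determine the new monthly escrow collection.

School district tax = $986.16 annually
Municipal property tax = $1,749.66 × 2 = $3,499.32 annually
Earthquake insurance = $1,693.80 annually
Hazard insurance = $1,792.44 annually
Total annual escrow = $7,971.72
Per month = $7,971.72 ÷ 12 = $664.31
Shortage spread = $426.00 ÷ 24 = $17.75/mo
Adjusted monthly = $664.31 + $17.75 = $682.06

$682.06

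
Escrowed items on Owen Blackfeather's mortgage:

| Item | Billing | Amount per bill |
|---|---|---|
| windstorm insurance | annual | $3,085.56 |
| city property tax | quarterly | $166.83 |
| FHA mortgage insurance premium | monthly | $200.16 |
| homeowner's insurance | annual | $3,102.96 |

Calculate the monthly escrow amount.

$771.48

Windstorm insurance — $3,085.56 annually
City property tax — $166.83 × 4 = $667.32 annually
FHA mortgage insurance premium — $200.16 × 12 = $2,401.92 annually
Homeowner's insurance — $3,102.96 annually
Total annual escrow = $9,257.76
Monthly escrow = $9,257.76 ÷ 12 = $771.48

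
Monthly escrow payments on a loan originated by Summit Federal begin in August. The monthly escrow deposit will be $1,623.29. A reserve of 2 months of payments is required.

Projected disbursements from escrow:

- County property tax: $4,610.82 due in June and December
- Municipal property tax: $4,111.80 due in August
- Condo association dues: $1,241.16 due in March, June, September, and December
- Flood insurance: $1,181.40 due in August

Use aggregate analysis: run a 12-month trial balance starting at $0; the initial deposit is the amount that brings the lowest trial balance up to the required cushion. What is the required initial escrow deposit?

$7,516.47

Cushion = 2 × $1,623.29 = $3,246.58
Trial balance (start $0, +$1,623.29 each month, − disbursements):
  Aug: +$1,623.29 − $5,293.20 → -$3,669.91
  Sep: +$1,623.29 − $1,241.16 → -$3,287.78
  Oct: +$1,623.29 → -$1,664.49
  Nov: +$1,623.29 → -$41.20
  Dec: +$1,623.29 − $5,851.98 → -$4,269.89
  Jan: +$1,623.29 → -$2,646.60
  Feb: +$1,623.29 → -$1,023.31
  Mar: +$1,623.29 − $1,241.16 → -$641.18
  Apr: +$1,623.29 → $982.11
  May: +$1,623.29 → $2,605.40
  Jun: +$1,623.29 − $5,851.98 → -$1,623.29
  Jul: +$1,623.29 → $0.00
Lowest trial balance = -$4,269.89 (Dec)
Initial deposit = cushion − low point = $3,246.58 − (-$4,269.89) = $7,516.47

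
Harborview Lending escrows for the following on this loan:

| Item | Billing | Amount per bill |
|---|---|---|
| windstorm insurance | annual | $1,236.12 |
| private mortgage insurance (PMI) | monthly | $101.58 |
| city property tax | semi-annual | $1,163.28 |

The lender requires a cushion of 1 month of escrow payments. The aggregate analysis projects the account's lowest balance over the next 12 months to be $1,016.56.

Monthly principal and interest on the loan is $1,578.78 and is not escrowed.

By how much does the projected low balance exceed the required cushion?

$618.09

Windstorm insurance: $1,236.12 per year
Private mortgage insurance (PMI): $101.58 × 12 = $1,218.96 per year
City property tax: $1,163.28 × 2 = $2,326.56 per year
Combined annual = $4,781.64
Monthly = $4,781.64 ÷ 12 = $398.47
Required cushion = 1 × $398.47 = $398.47
Surplus = $1,016.56 − $398.47 = $618.09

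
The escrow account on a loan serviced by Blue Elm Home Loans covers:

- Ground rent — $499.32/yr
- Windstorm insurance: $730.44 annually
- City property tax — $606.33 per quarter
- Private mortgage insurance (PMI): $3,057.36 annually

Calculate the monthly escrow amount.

$559.37

Ground rent = $499.32 annually
Windstorm insurance = $730.44 annually
City property tax = $606.33 × 4 = $2,425.32 annually
Private mortgage insurance (PMI) = $3,057.36 annually
Total per year = $499.32 + $730.44 + $2,425.32 + $3,057.36 = $6,712.44
Monthly escrow = $6,712.44 ÷ 12 = $559.37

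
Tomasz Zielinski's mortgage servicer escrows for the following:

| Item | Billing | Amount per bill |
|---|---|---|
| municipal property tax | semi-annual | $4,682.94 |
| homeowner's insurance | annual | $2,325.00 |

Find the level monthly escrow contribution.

$974.24

Municipal property tax = $4,682.94 × 2 = $9,365.88/yr
Homeowner's insurance = $2,325.00/yr
Total per year = $9,365.88 + $2,325.00 = $11,690.88
Monthly = $11,690.88 / 12 = $974.24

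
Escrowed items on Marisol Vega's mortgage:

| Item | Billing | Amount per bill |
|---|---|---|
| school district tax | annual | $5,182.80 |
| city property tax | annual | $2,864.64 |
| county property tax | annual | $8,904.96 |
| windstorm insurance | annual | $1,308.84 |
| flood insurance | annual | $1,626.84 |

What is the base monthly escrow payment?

School district tax — $5,182.80
City property tax — $2,864.64
County property tax — $8,904.96
Windstorm insurance — $1,308.84
Flood insurance — $1,626.84
Total annual escrow = $5,182.80 + $2,864.64 + $8,904.96 + $1,308.84 + $1,626.84 = $19,888.08
Per month = $19,888.08 / 12 = $1,657.34

$1,657.34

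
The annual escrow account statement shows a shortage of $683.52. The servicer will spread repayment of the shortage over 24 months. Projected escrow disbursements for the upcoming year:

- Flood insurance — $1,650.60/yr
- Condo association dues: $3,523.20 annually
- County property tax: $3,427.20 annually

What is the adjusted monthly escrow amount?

$745.23

Flood insurance = $1,650.60 annually
Condo association dues = $3,523.20 annually
County property tax = $3,427.20 annually
Yearly total = $1,650.60 + $3,523.20 + $3,427.20 = $8,601.00
Monthly escrow = $8,601.00 / 12 = $716.75
Monthly shortage recovery: $683.52 ÷ 24 = $28.48
New monthly escrow = $716.75 + $28.48 = $745.23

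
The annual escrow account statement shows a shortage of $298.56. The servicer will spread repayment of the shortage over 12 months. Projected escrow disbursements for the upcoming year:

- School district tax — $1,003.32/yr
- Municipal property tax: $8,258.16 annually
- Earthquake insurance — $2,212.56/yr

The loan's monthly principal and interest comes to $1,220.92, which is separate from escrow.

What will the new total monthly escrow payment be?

School district tax — $1,003.32
Municipal property tax — $8,258.16
Earthquake insurance — $2,212.56
Total per year = $1,003.32 + $8,258.16 + $2,212.56 = $11,474.04
Monthly = $11,474.04 / 12 = $956.17
Monthly shortage recovery: $298.56 / 12 = $24.88
Adjusted monthly = $956.17 + $24.88 = $981.05

$981.05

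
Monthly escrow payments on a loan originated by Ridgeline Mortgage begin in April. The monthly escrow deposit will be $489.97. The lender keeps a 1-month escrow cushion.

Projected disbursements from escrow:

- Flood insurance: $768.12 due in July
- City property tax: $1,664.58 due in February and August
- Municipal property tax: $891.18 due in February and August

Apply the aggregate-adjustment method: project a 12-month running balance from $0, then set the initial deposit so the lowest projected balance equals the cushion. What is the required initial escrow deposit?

Cushion = 1 × $489.97 = $489.97
Trial balance (start $0, +$489.97 each month, − disbursements):
  Apr: +$489.97 → $489.97
  May: +$489.97 → $979.94
  Jun: +$489.97 → $1,469.91
  Jul: +$489.97 − $768.12 → $1,191.76
  Aug: +$489.97 − $2,555.76 → -$874.03
  Sep: +$489.97 → -$384.06
  Oct: +$489.97 → $105.91
  Nov: +$489.97 → $595.88
  Dec: +$489.97 → $1,085.85
  Jan: +$489.97 → $1,575.82
  Feb: +$489.97 − $2,555.76 → -$489.97
  Mar: +$489.97 → $0.00
Lowest trial balance = -$874.03 (Aug)
Initial deposit = cushion − low point = $489.97 − (-$874.03) = $1,364.00

$1,364.00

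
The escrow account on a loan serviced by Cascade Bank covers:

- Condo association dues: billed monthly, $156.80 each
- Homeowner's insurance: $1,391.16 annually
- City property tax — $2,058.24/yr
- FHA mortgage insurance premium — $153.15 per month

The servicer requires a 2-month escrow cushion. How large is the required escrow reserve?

$1,194.80

Condo association dues = $156.80 × 12 = $1,881.60/yr
Homeowner's insurance = $1,391.16/yr
City property tax = $2,058.24/yr
FHA mortgage insurance premium = $153.15 × 12 = $1,837.80/yr
Yearly total = $7,168.80
Monthly escrow = $7,168.80 / 12 = $597.40
Required cushion = 2 × $597.40 = $1,194.80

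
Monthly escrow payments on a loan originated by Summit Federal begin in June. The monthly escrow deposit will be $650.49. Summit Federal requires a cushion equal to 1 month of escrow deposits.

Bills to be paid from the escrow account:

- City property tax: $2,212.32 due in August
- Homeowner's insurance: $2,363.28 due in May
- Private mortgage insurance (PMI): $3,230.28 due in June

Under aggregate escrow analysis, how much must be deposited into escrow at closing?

Cushion = 1 × $650.49 = $650.49
Trial balance (start $0, +$650.49 each month, − disbursements):
  Jun: +$650.49 − $3,230.28 → -$2,579.79
  Jul: +$650.49 → -$1,929.30
  Aug: +$650.49 − $2,212.32 → -$3,491.13
  Sep: +$650.49 → -$2,840.64
  Oct: +$650.49 → -$2,190.15
  Nov: +$650.49 → -$1,539.66
  Dec: +$650.49 → -$889.17
  Jan: +$650.49 → -$238.68
  Feb: +$650.49 → $411.81
  Mar: +$650.49 → $1,062.30
  Apr: +$650.49 → $1,712.79
  May: +$650.49 − $2,363.28 → $0.00
Lowest trial balance = -$3,491.13 (Aug)
Initial deposit = cushion − low point = $650.49 − (-$3,491.13) = $4,141.62

$4,141.62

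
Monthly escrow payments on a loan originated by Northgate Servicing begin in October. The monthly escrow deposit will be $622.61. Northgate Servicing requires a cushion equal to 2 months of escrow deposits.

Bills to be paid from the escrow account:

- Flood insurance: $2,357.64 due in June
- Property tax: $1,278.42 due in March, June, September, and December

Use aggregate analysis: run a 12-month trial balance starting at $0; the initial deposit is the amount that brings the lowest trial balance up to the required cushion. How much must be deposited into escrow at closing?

$1,834.63

Cushion = 2 × $622.61 = $1,245.22
Trial balance (start $0, +$622.61 each month, − disbursements):
  Oct: +$622.61 → $622.61
  Nov: +$622.61 → $1,245.22
  Dec: +$622.61 − $1,278.42 → $589.41
  Jan: +$622.61 → $1,212.02
  Feb: +$622.61 → $1,834.63
  Mar: +$622.61 − $1,278.42 → $1,178.82
  Apr: +$622.61 → $1,801.43
  May: +$622.61 → $2,424.04
  Jun: +$622.61 − $3,636.06 → -$589.41
  Jul: +$622.61 → $33.20
  Aug: +$622.61 → $655.81
  Sep: +$622.61 − $1,278.42 → $0.00
Lowest trial balance = -$589.41 (Jun)
Initial deposit = cushion − low point = $1,245.22 − (-$589.41) = $1,834.63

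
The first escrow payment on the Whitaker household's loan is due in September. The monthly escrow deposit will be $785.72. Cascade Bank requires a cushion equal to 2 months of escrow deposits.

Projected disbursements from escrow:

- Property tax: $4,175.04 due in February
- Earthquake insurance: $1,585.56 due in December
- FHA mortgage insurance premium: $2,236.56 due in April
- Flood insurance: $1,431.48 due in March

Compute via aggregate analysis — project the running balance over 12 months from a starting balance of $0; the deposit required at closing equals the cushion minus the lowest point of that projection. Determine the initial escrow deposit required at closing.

Cushion = 2 × $785.72 = $1,571.44
Trial balance (start $0, +$785.72 each month, − disbursements):
  Sep: +$785.72 → $785.72
  Oct: +$785.72 → $1,571.44
  Nov: +$785.72 → $2,357.16
  Dec: +$785.72 − $1,585.56 → $1,557.32
  Jan: +$785.72 → $2,343.04
  Feb: +$785.72 − $4,175.04 → -$1,046.28
  Mar: +$785.72 − $1,431.48 → -$1,692.04
  Apr: +$785.72 − $2,236.56 → -$3,142.88
  May: +$785.72 → -$2,357.16
  Jun: +$785.72 → -$1,571.44
  Jul: +$785.72 → -$785.72
  Aug: +$785.72 → $0.00
Lowest trial balance = -$3,142.88 (Apr)
Initial deposit = cushion − low point = $1,571.44 − (-$3,142.88) = $4,714.32

$4,714.32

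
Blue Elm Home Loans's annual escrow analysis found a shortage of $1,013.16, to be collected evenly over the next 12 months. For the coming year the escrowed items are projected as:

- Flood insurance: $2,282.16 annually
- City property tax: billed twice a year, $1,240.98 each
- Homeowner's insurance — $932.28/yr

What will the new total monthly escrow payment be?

Flood insurance — $2,282.16/yr
City property tax — $1,240.98 × 2 = $2,481.96/yr
Homeowner's insurance — $932.28/yr
Total annual escrow = $5,696.40
Base monthly escrow = $5,696.40 / 12 = $474.70
Monthly shortage recovery: $1,013.16 / 12 = $84.43
Adjusted monthly = $474.70 + $84.43 = $559.13

$559.13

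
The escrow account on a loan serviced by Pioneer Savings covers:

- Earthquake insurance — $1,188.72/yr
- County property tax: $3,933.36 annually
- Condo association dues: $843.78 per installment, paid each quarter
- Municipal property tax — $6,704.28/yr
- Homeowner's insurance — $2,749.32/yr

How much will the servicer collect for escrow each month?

Earthquake insurance = $1,188.72
County property tax = $3,933.36
Condo association dues = $843.78 × 4 = $3,375.12
Municipal property tax = $6,704.28
Homeowner's insurance = $2,749.32
Total annual escrow = $1,188.72 + $3,933.36 + $3,375.12 + $6,704.28 + $2,749.32 = $17,950.80
Monthly escrow = $17,950.80 ÷ 12 = $1,495.90

$1,495.90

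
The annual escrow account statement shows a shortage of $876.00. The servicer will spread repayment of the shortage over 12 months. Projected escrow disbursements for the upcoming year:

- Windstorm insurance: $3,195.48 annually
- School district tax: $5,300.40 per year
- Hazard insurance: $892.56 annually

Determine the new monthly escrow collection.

Windstorm insurance = $3,195.48/yr
School district tax = $5,300.40/yr
Hazard insurance = $892.56/yr
Total per year = $9,388.44
Monthly escrow = $9,388.44 / 12 = $782.37
Shortage spread = $876.00 ÷ 12 = $73.00/mo
Adjusted monthly = $782.37 + $73.00 = $855.37

$855.37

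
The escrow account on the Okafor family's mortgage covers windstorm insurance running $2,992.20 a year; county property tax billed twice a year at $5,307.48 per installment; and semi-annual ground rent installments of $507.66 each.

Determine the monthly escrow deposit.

$1,218.54

Windstorm insurance = $2,992.20
County property tax = $5,307.48 × 2 = $10,614.96
Ground rent = $507.66 × 2 = $1,015.32
Yearly total = $14,622.48
Monthly escrow = $14,622.48 / 12 = $1,218.54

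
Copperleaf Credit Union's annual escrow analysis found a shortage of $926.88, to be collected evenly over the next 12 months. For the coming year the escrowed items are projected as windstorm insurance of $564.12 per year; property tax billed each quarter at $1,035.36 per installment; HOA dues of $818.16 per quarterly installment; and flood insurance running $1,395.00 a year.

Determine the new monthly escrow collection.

Windstorm insurance — $564.12
Property tax — $1,035.36 × 4 = $4,141.44
HOA dues — $818.16 × 4 = $3,272.64
Flood insurance — $1,395.00
Yearly total = $9,373.20
Monthly escrow = $9,373.20 ÷ 12 = $781.10
Monthly shortage recovery: $926.88 ÷ 12 = $77.24
New monthly escrow = $781.10 + $77.24 = $858.34

$858.34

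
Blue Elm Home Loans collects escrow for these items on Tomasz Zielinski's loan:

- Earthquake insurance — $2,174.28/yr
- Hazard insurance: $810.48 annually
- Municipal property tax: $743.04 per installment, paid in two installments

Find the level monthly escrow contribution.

Earthquake insurance — $2,174.28 per year
Hazard insurance — $810.48 per year
Municipal property tax — $743.04 × 2 = $1,486.08 per year
Combined annual = $4,470.84
Base monthly escrow = $4,470.84 ÷ 12 = $372.57

$372.57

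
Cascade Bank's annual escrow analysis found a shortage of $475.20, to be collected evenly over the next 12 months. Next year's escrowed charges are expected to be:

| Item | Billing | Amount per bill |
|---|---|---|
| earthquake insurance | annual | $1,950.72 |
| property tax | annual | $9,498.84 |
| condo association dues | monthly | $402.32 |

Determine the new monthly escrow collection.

Earthquake insurance: $1,950.72
Property tax: $9,498.84
Condo association dues: $402.32 × 12 = $4,827.84
Total per year = $16,277.40
Monthly = $16,277.40 ÷ 12 = $1,356.45
Monthly shortage recovery: $475.20 / 12 = $39.60
New monthly escrow = $1,356.45 + $39.60 = $1,396.05

$1,396.05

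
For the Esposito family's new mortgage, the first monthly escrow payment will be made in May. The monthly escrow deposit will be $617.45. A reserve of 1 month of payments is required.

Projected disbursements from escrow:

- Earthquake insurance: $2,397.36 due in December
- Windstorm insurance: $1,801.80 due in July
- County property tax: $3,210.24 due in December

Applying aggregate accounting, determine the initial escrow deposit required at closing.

$3,087.25

Cushion = 1 × $617.45 = $617.45
Trial balance (start $0, +$617.45 each month, − disbursements):
  May: +$617.45 → $617.45
  Jun: +$617.45 → $1,234.90
  Jul: +$617.45 − $1,801.80 → $50.55
  Aug: +$617.45 → $668.00
  Sep: +$617.45 → $1,285.45
  Oct: +$617.45 → $1,902.90
  Nov: +$617.45 → $2,520.35
  Dec: +$617.45 − $5,607.60 → -$2,469.80
  Jan: +$617.45 → -$1,852.35
  Feb: +$617.45 → -$1,234.90
  Mar: +$617.45 → -$617.45
  Apr: +$617.45 → $0.00
Lowest trial balance = -$2,469.80 (Dec)
Initial deposit = cushion − low point = $617.45 − (-$2,469.80) = $3,087.25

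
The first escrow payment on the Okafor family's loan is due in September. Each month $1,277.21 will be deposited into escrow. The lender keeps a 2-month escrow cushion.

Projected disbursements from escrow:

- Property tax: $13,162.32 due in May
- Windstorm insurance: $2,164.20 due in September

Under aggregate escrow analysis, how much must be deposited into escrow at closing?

Cushion = 2 × $1,277.21 = $2,554.42
Trial balance (start $0, +$1,277.21 each month, − disbursements):
  Sep: +$1,277.21 − $2,164.20 → -$886.99
  Oct: +$1,277.21 → $390.22
  Nov: +$1,277.21 → $1,667.43
  Dec: +$1,277.21 → $2,944.64
  Jan: +$1,277.21 → $4,221.85
  Feb: +$1,277.21 → $5,499.06
  Mar: +$1,277.21 → $6,776.27
  Apr: +$1,277.21 → $8,053.48
  May: +$1,277.21 − $13,162.32 → -$3,831.63
  Jun: +$1,277.21 → -$2,554.42
  Jul: +$1,277.21 → -$1,277.21
  Aug: +$1,277.21 → $0.00
Lowest trial balance = -$3,831.63 (May)
Initial deposit = cushion − low point = $2,554.42 − (-$3,831.63) = $6,386.05

$6,386.05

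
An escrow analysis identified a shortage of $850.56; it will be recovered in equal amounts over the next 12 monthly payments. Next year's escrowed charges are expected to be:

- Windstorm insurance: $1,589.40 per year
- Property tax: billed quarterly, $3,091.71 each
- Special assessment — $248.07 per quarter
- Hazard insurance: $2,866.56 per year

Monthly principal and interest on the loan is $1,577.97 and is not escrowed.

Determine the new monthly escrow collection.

$1,555.47

Windstorm insurance — $1,589.40 per year
Property tax — $3,091.71 × 4 = $12,366.84 per year
Special assessment — $248.07 × 4 = $992.28 per year
Hazard insurance — $2,866.56 per year
Yearly total = $1,589.40 + $12,366.84 + $992.28 + $2,866.56 = $17,815.08
Per month = $17,815.08 ÷ 12 = $1,484.59
Shortage spread = $850.56 ÷ 12 = $70.88/mo
New monthly escrow = $1,484.59 + $70.88 = $1,555.47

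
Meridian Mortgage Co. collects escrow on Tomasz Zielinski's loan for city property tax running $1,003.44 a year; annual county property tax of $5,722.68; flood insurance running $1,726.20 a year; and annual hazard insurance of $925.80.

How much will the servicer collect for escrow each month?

City property tax = $1,003.44/yr
County property tax = $5,722.68/yr
Flood insurance = $1,726.20/yr
Hazard insurance = $925.80/yr
Total annual escrow = $1,003.44 + $5,722.68 + $1,726.20 + $925.80 = $9,378.12
Per month = $9,378.12 / 12 = $781.51

$781.51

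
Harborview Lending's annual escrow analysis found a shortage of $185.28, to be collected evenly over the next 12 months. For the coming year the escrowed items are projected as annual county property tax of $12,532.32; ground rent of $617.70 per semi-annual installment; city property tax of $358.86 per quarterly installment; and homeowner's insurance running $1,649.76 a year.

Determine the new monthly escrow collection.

$1,419.85

County property tax = $12,532.32/yr
Ground rent = $617.70 × 2 = $1,235.40/yr
City property tax = $358.86 × 4 = $1,435.44/yr
Homeowner's insurance = $1,649.76/yr
Combined annual = $12,532.32 + $1,235.40 + $1,435.44 + $1,649.76 = $16,852.92
Base monthly escrow = $16,852.92 ÷ 12 = $1,404.41
Shortage per month = $185.28 ÷ 12 = $15.44
New monthly escrow = $1,404.41 + $15.44 = $1,419.85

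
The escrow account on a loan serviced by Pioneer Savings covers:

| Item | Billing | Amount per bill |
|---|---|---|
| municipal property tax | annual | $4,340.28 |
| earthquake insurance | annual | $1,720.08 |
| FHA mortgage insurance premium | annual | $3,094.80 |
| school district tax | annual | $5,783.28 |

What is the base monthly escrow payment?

$1,244.87

Municipal property tax — $4,340.28/yr
Earthquake insurance — $1,720.08/yr
FHA mortgage insurance premium — $3,094.80/yr
School district tax — $5,783.28/yr
Combined annual = $4,340.28 + $1,720.08 + $3,094.80 + $5,783.28 = $14,938.44
Monthly escrow = $14,938.44 ÷ 12 = $1,244.87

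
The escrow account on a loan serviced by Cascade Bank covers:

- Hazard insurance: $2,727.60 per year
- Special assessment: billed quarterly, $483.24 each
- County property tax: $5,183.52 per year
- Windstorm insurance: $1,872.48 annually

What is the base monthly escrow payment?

$976.38

Hazard insurance: $2,727.60 per year
Special assessment: $483.24 × 4 = $1,932.96 per year
County property tax: $5,183.52 per year
Windstorm insurance: $1,872.48 per year
Total per year = $2,727.60 + $1,932.96 + $5,183.52 + $1,872.48 = $11,716.56
Monthly escrow = $11,716.56 ÷ 12 = $976.38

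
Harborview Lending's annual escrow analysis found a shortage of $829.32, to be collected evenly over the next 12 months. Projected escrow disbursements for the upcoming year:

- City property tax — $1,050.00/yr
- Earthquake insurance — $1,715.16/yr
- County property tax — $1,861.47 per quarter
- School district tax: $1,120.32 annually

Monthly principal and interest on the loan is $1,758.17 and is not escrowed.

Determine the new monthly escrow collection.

City property tax — $1,050.00
Earthquake insurance — $1,715.16
County property tax — $1,861.47 × 4 = $7,445.88
School district tax — $1,120.32
Total annual escrow = $1,050.00 + $1,715.16 + $7,445.88 + $1,120.32 = $11,331.36
Per month = $11,331.36 / 12 = $944.28
Shortage per month = $829.32 ÷ 12 = $69.11
Adjusted monthly = $944.28 + $69.11 = $1,013.39

$1,013.39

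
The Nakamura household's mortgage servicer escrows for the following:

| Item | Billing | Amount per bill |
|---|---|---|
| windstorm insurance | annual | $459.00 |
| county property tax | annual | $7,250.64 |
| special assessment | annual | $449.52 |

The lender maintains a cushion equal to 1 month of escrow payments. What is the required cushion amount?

Windstorm insurance — $459.00 per year
County property tax — $7,250.64 per year
Special assessment — $449.52 per year
Total per year = $459.00 + $7,250.64 + $449.52 = $8,159.16
Per month = $8,159.16 / 12 = $679.93
Required cushion = 1 × $679.93 = $679.93

$679.93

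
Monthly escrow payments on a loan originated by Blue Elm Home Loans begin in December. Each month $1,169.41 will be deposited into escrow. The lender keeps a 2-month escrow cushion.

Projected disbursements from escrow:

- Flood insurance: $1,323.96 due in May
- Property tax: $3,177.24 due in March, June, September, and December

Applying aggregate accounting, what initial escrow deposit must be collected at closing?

$5,008.63

Cushion = 2 × $1,169.41 = $2,338.82
Trial balance (start $0, +$1,169.41 each month, − disbursements):
  Dec: +$1,169.41 − $3,177.24 → -$2,007.83
  Jan: +$1,169.41 → -$838.42
  Feb: +$1,169.41 → $330.99
  Mar: +$1,169.41 − $3,177.24 → -$1,676.84
  Apr: +$1,169.41 → -$507.43
  May: +$1,169.41 − $1,323.96 → -$661.98
  Jun: +$1,169.41 − $3,177.24 → -$2,669.81
  Jul: +$1,169.41 → -$1,500.40
  Aug: +$1,169.41 → -$330.99
  Sep: +$1,169.41 − $3,177.24 → -$2,338.82
  Oct: +$1,169.41 → -$1,169.41
  Nov: +$1,169.41 → $0.00
Lowest trial balance = -$2,669.81 (Jun)
Initial deposit = cushion − low point = $2,338.82 − (-$2,669.81) = $5,008.63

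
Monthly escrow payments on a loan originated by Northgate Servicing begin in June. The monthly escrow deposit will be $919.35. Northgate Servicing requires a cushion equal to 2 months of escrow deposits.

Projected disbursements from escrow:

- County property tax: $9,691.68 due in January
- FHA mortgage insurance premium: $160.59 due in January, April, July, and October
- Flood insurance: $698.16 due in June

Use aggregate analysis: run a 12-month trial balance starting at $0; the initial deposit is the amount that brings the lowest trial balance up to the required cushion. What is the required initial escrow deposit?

Cushion = 2 × $919.35 = $1,838.70
Trial balance (start $0, +$919.35 each month, − disbursements):
  Jun: +$919.35 − $698.16 → $221.19
  Jul: +$919.35 − $160.59 → $979.95
  Aug: +$919.35 → $1,899.30
  Sep: +$919.35 → $2,818.65
  Oct: +$919.35 − $160.59 → $3,577.41
  Nov: +$919.35 → $4,496.76
  Dec: +$919.35 → $5,416.11
  Jan: +$919.35 − $9,852.27 → -$3,516.81
  Feb: +$919.35 → -$2,597.46
  Mar: +$919.35 → -$1,678.11
  Apr: +$919.35 − $160.59 → -$919.35
  May: +$919.35 → $0.00
Lowest trial balance = -$3,516.81 (Jan)
Initial deposit = cushion − low point = $1,838.70 − (-$3,516.81) = $5,355.51

$5,355.51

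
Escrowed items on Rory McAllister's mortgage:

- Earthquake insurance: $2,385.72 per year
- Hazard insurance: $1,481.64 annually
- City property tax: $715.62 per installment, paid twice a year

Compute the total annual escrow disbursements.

$5,298.60

Earthquake insurance — $2,385.72/yr
Hazard insurance — $1,481.64/yr
City property tax — $715.62 × 2 = $1,431.24/yr
Total per year = $5,298.60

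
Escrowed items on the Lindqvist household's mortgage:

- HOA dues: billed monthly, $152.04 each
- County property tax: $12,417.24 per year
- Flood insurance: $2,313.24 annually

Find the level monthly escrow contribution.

HOA dues: $152.04 × 12 = $1,824.48 per year
County property tax: $12,417.24 per year
Flood insurance: $2,313.24 per year
Total annual escrow = $1,824.48 + $12,417.24 + $2,313.24 = $16,554.96
Monthly = $16,554.96 ÷ 12 = $1,379.58

$1,379.58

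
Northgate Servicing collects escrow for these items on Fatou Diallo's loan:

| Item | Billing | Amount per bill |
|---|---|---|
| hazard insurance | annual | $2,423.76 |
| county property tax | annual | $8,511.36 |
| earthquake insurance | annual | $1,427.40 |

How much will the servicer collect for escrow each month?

Hazard insurance = $2,423.76 per year
County property tax = $8,511.36 per year
Earthquake insurance = $1,427.40 per year
Combined annual = $12,362.52
Monthly escrow = $12,362.52 ÷ 12 = $1,030.21

$1,030.21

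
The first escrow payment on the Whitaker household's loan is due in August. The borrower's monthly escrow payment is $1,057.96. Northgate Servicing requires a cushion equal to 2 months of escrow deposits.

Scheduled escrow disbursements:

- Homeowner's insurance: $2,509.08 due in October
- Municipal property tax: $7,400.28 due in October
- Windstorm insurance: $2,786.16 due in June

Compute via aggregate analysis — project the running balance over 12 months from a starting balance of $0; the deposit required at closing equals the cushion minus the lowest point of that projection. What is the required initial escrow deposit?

Cushion = 2 × $1,057.96 = $2,115.92
Trial balance (start $0, +$1,057.96 each month, − disbursements):
  Aug: +$1,057.96 → $1,057.96
  Sep: +$1,057.96 → $2,115.92
  Oct: +$1,057.96 − $9,909.36 → -$6,735.48
  Nov: +$1,057.96 → -$5,677.52
  Dec: +$1,057.96 → -$4,619.56
  Jan: +$1,057.96 → -$3,561.60
  Feb: +$1,057.96 → -$2,503.64
  Mar: +$1,057.96 → -$1,445.68
  Apr: +$1,057.96 → -$387.72
  May: +$1,057.96 → $670.24
  Jun: +$1,057.96 − $2,786.16 → -$1,057.96
  Jul: +$1,057.96 → $0.00
Lowest trial balance = -$6,735.48 (Oct)
Initial deposit = cushion − low point = $2,115.92 − (-$6,735.48) = $8,851.40

$8,851.40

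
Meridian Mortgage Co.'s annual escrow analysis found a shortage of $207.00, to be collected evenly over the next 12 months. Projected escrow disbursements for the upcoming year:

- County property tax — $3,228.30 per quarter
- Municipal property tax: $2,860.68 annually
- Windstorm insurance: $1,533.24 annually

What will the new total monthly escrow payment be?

County property tax — $3,228.30 × 4 = $12,913.20 annually
Municipal property tax — $2,860.68 annually
Windstorm insurance — $1,533.24 annually
Annual escrow total = $12,913.20 + $2,860.68 + $1,533.24 = $17,307.12
Per month = $17,307.12 / 12 = $1,442.26
Shortage per month = $207.00 / 12 = $17.25
Adjusted monthly = $1,442.26 + $17.25 = $1,459.51

$1,459.51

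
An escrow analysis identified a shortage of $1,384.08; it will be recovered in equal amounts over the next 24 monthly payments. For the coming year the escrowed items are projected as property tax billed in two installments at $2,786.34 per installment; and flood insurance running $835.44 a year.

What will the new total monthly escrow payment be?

$591.68

Property tax — $2,786.34 × 2 = $5,572.68 per year
Flood insurance — $835.44 per year
Annual escrow total = $6,408.12
Monthly escrow = $6,408.12 / 12 = $534.01
Shortage per month = $1,384.08 / 24 = $57.67
New monthly escrow = $534.01 + $57.67 = $591.68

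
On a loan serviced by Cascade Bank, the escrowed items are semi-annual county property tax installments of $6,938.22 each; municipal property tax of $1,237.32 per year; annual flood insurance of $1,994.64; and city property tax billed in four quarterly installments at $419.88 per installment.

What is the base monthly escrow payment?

$1,565.66

County property tax = $6,938.22 × 2 = $13,876.44 per year
Municipal property tax = $1,237.32 per year
Flood insurance = $1,994.64 per year
City property tax = $419.88 × 4 = $1,679.52 per year
Yearly total = $13,876.44 + $1,237.32 + $1,994.64 + $1,679.52 = $18,787.92
Per month = $18,787.92 ÷ 12 = $1,565.66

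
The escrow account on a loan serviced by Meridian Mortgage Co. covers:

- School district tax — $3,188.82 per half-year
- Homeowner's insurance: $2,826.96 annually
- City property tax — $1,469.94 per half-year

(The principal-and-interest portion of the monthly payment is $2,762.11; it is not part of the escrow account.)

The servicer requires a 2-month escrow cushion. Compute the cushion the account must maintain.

$2,024.08

School district tax = $3,188.82 × 2 = $6,377.64/yr
Homeowner's insurance = $2,826.96/yr
City property tax = $1,469.94 × 2 = $2,939.88/yr
Combined annual = $6,377.64 + $2,826.96 + $2,939.88 = $12,144.48
Monthly = $12,144.48 ÷ 12 = $1,012.04
Reserve = 2 × $1,012.04 = $2,024.08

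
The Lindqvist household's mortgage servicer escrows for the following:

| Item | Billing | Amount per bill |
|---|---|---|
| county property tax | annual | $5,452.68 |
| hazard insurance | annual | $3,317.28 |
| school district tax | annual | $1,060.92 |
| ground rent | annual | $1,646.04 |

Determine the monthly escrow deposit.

$956.41

County property tax: $5,452.68/yr
Hazard insurance: $3,317.28/yr
School district tax: $1,060.92/yr
Ground rent: $1,646.04/yr
Yearly total = $11,476.92
Monthly = $11,476.92 ÷ 12 = $956.41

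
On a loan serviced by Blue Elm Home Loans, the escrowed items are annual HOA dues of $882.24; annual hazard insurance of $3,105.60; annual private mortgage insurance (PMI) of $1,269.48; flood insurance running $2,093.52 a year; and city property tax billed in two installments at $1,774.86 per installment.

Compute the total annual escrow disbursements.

$10,900.56

HOA dues = $882.24 annually
Hazard insurance = $3,105.60 annually
Private mortgage insurance (PMI) = $1,269.48 annually
Flood insurance = $2,093.52 annually
City property tax = $1,774.86 × 2 = $3,549.72 annually
Total annual escrow = $882.24 + $3,105.60 + $1,269.48 + $2,093.52 + $3,549.72 = $10,900.56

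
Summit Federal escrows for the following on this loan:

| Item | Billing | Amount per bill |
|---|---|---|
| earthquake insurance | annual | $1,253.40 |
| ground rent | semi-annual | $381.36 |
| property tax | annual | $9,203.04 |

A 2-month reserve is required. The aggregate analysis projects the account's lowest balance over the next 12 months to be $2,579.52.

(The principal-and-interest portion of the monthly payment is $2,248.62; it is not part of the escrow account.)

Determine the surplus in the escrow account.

Earthquake insurance — $1,253.40
Ground rent — $381.36 × 2 = $762.72
Property tax — $9,203.04
Yearly total = $11,219.16
Monthly = $11,219.16 / 12 = $934.93
Required reserve = 2 × $934.93 = $1,869.86
Surplus = $2,579.52 − $1,869.86 = $709.66

$709.66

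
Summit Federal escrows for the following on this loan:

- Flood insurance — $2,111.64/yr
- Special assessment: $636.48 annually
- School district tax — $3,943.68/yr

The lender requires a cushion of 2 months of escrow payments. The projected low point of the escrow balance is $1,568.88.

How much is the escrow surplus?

$453.58

Flood insurance — $2,111.64
Special assessment — $636.48
School district tax — $3,943.68
Yearly total = $6,691.80
Base monthly escrow = $6,691.80 / 12 = $557.65
Required reserve = 2 × $557.65 = $1,115.30
Excess over cushion: $1,568.88 − $1,115.30 = $453.58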